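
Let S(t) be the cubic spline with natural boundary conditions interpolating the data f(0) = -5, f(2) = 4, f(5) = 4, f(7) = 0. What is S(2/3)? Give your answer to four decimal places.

-1.4921

Write M_i for S''(x_i). With h_i = 2, 3, 2 and divided differences Δ_i = 9/2, 0, -2, the continuity of S' gives the tridiagonal system
  2·M_0 + 10·M_1 + 3·M_2 = 6(Δ_1 - Δ_0) = -27
  3·M_1 + 10·M_2 + 2·M_3 = 6(Δ_2 - Δ_1) = -12
Natural end conditions: M_0 = M_3 = 0.
Solving the tridiagonal system: M_0 = 0, M_1 = -18/7, M_2 = -3/7, M_3 = 0.
On [0, 2], S(t) = -5 + 75/14·t + 0·t² - 3/14·t³.
With t = 2/3: S(2/3) = -94/63.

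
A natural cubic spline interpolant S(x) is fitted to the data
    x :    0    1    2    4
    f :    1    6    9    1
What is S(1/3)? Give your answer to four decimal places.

2.7311

With m_i denoting the second derivative at x_i, h_i = 1, 1, 2, and Δ_i = (y_(i+1) − y_i)/h_i = 5, 3, -4:
  1·m_0 + 4·m_1 + 1·m_2 = 6(Δ_1 - Δ_0) = -12
  1·m_1 + 6·m_2 + 2·m_3 = 6(Δ_2 - Δ_1) = -42
Natural end conditions: m_0 = m_3 = 0.
Solving: m_0 = 0, m_1 = -30/23, m_2 = -156/23, m_3 = 0.
On [0, 1], S(x) = 1 + 120/23·x + 0·x² - 5/23·x³.
With x = 1/3: S(1/3) = 1696/621.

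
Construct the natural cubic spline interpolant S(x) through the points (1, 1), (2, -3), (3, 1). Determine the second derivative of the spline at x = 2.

12

Write σ_i for S''(x_i). With h_i = 1, 1 and divided differences Δ_i = -4, 4, the continuity of S' gives the tridiagonal system
  1·σ_0 + 4·σ_1 + 1·σ_2 = 6(Δ_1 - Δ_0) = 48
Natural end conditions: σ_0 = σ_2 = 0.
Hence σ_0 = 0, σ_1 = 12, σ_2 = 0.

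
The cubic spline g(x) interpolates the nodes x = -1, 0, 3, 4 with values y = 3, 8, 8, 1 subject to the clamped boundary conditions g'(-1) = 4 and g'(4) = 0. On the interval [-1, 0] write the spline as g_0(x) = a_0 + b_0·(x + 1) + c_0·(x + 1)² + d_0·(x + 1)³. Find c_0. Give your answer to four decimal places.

Put M_i = g'' at the i-th knot. Here h = (1, 3, 1) and Δ = (5, 0, -7), so the interior equations h_(i-1)·M_(i-1) + 2(h_(i-1)+h_i)·M_i + h_i·M_(i+1) = 6(Δ_i − Δ_(i-1)) read
  1·M_0 + 8·M_1 + 3·M_2 = 6(Δ_1 - Δ_0) = -30
  3·M_1 + 8·M_2 + 1·M_3 = 6(Δ_2 - Δ_1) = -42
Clamped end conditions give two more equations: 2h_0·M_0 + h_0·M_1 = 6(Δ_0 - g'(-1)) = 6 and h_2·M_2 + 2h_2·M_3 = 6(g'(4) - Δ_2) = 42.
Hence M_0 = 76/21, M_1 = -26/21, M_2 = -166/21, M_3 = 524/21.
On [-1, 0], with g_0(x) = a_0 + b_0·(x + 1) + c_0·(x + 1)² + d_0·(x + 1)³: c_0 = M_0/2 = 38/21, d_0 = (M_1 - M_0)/(6h_0) = -17/21, b_0 = Δ_0 - h_0(2M_0 + M_1)/6 = 4.

1.8095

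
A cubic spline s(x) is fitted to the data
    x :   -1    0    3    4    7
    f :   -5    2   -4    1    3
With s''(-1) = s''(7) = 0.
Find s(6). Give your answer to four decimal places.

4.3169

Put m_i = s'' at the i-th knot. Here h = (1, 3, 1, 3) and Δ = (7, -2, 5, 2/3), so the interior equations h_(i-1)·m_(i-1) + 2(h_(i-1)+h_i)·m_i + h_i·m_(i+1) = 6(Δ_i − Δ_(i-1)) read
  1·m_0 + 8·m_1 + 3·m_2 = 6(Δ_1 - Δ_0) = -54
  3·m_1 + 8·m_2 + 1·m_3 = 6(Δ_2 - Δ_1) = 42
  1·m_2 + 8·m_3 + 3·m_4 = 6(Δ_3 - Δ_2) = -26
Natural end conditions: m_0 = m_4 = 0.
Hence m_0 = 0, m_1 = -187/18, m_2 = 262/27, m_3 = -241/54, m_4 = 0.
On [4, 7], s(x) = 1 + 277/54·(x - 4) - 241/108·(x - 4)² + 241/972·(x - 4)³.
With (x - 4) = 2: s(6) = 1049/243.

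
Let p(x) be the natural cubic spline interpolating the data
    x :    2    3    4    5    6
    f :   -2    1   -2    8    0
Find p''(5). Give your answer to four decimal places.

With M_i denoting the second derivative at x_i, h_i = 1, 1, 1, 1, and Δ_i = (y_(i+1) − y_i)/h_i = 3, -3, 10, -8:
  1·M_0 + 4·M_1 + 1·M_2 = 6(Δ_1 - Δ_0) = -36
  1·M_1 + 4·M_2 + 1·M_3 = 6(Δ_2 - Δ_1) = 78
  1·M_2 + 4·M_3 + 1·M_4 = 6(Δ_3 - Δ_2) = -108
Natural end conditions: M_0 = M_4 = 0.
Solving: M_0 = 0, M_1 = -120/7, M_2 = 228/7, M_3 = -246/7, M_4 = 0.

-35.1429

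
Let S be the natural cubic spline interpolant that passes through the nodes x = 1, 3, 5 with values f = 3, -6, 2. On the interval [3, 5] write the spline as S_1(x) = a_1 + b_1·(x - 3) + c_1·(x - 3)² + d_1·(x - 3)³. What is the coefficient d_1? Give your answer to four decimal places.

-0.5313

With M_i denoting the second derivative at x_i, h_i = 2, 2, and Δ_i = (y_(i+1) − y_i)/h_i = -9/2, 4:
  2·M_0 + 8·M_1 + 2·M_2 = 6(Δ_1 - Δ_0) = 51
Natural end conditions: M_0 = M_2 = 0.
Forward elimination and back-substitution give M_0 = 0, M_1 = 51/8, M_2 = 0.
On [3, 5], with S_1(x) = a_1 + b_1·(x - 3) + c_1·(x - 3)² + d_1·(x - 3)³: c_1 = M_1/2 = 51/16, d_1 = (M_2 - M_1)/(6h_1) = -17/32, b_1 = Δ_1 - h_1(2M_1 + M_2)/6 = -1/4.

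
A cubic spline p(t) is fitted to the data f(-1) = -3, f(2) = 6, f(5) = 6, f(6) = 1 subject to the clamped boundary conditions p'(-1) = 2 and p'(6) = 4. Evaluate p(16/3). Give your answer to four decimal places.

3.2843

Write σ_i for p''(x_i). With h_i = 3, 3, 1 and divided differences Δ_i = 3, 0, -5, the continuity of p' gives the tridiagonal system
  3·σ_0 + 12·σ_1 + 3·σ_2 = 6(Δ_1 - Δ_0) = -18
  3·σ_1 + 8·σ_2 + 1·σ_3 = 6(Δ_2 - Δ_1) = -30
Clamped end conditions give two more equations: 2h_0·σ_0 + h_0·σ_1 = 6(Δ_0 - p'(-1)) = 6 and h_2·σ_2 + 2h_2·σ_3 = 6(p'(6) - Δ_2) = 54.
Solving the tridiagonal system: σ_0 = 28/31, σ_1 = 6/31, σ_2 = -238/31, σ_3 = 956/31.
On [5, 6], p(t) = 6 - 235/31·(t - 5) - 119/31·(t - 5)² + 199/31·(t - 5)³.
With (t - 5) = 1/3: p(16/3) = 2749/837.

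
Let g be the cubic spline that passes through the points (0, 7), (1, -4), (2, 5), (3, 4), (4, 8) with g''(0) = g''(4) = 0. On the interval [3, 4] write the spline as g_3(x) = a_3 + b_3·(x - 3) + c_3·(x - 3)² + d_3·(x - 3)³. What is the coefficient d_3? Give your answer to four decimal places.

Write σ_i for g''(x_i). With h_i = 1, 1, 1, 1 and divided differences Δ_i = -11, 9, -1, 4, the continuity of g' gives the tridiagonal system
  1·σ_0 + 4·σ_1 + 1·σ_2 = 6(Δ_1 - Δ_0) = 120
  1·σ_1 + 4·σ_2 + 1·σ_3 = 6(Δ_2 - Δ_1) = -60
  1·σ_2 + 4·σ_3 + 1·σ_4 = 6(Δ_3 - Δ_2) = 30
Natural end conditions: σ_0 = σ_4 = 0.
Solving the tridiagonal system: σ_0 = 0, σ_1 = 1035/28, σ_2 = -195/7, σ_3 = 405/28, σ_4 = 0.
On [3, 4], with g_3(x) = a_3 + b_3·(x - 3) + c_3·(x - 3)² + d_3·(x - 3)³: c_3 = σ_3/2 = 405/56, d_3 = (σ_4 - σ_3)/(6h_3) = -135/56, b_3 = Δ_3 - h_3(2σ_3 + σ_4)/6 = -23/28.

-2.4107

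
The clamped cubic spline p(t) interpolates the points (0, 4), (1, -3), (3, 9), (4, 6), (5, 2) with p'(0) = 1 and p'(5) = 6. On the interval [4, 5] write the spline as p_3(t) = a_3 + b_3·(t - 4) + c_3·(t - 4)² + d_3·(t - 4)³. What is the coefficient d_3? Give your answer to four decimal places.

6.4141

Put M_i = p'' at the i-th knot. Here h = (1, 2, 1, 1) and Δ = (-7, 6, -3, -4), so the interior equations h_(i-1)·M_(i-1) + 2(h_(i-1)+h_i)·M_i + h_i·M_(i+1) = 6(Δ_i − Δ_(i-1)) read
  1·M_0 + 6·M_1 + 2·M_2 = 6(Δ_1 - Δ_0) = 78
  2·M_1 + 6·M_2 + 1·M_3 = 6(Δ_2 - Δ_1) = -54
  1·M_2 + 4·M_3 + 1·M_4 = 6(Δ_3 - Δ_2) = -6
Clamped end conditions give two more equations: 2h_0·M_0 + h_0·M_1 = 6(Δ_0 - p'(0)) = -48 and h_3·M_3 + 2h_3·M_4 = 6(p'(5) - Δ_3) = 60.
Hence M_0 = -1159/32, M_1 = 391/16, M_2 = -1037/64, M_3 = -181/32, M_4 = 2101/64.
On [4, 5], with p_3(t) = a_3 + b_3·(t - 4) + c_3·(t - 4)² + d_3·(t - 4)³: c_3 = M_3/2 = -181/64, d_3 = (M_4 - M_3)/(6h_3) = 821/128, b_3 = Δ_3 - h_3(2M_3 + M_4)/6 = -971/128.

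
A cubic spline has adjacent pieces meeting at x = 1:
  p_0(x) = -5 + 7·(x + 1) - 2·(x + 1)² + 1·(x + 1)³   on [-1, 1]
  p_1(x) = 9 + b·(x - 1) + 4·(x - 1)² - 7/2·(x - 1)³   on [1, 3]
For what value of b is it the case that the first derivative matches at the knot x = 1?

p_0'(x) = 7 - 4·(x + 1) + 3·(x + 1)², so p_0'(1) = 11. On the right, p_1'(1) = b, so b = 11.

11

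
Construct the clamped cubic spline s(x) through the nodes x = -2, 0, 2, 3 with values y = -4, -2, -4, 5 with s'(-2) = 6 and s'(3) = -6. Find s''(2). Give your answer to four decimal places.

Put M_i = s'' at the i-th knot. Here h = (2, 2, 1) and Δ = (1, -1, 9), so the interior equations h_(i-1)·M_(i-1) + 2(h_(i-1)+h_i)·M_i + h_i·M_(i+1) = 6(Δ_i − Δ_(i-1)) read
  2·M_0 + 8·M_1 + 2·M_2 = 6(Δ_1 - Δ_0) = -12
  2·M_1 + 6·M_2 + 1·M_3 = 6(Δ_2 - Δ_1) = 60
Clamped end conditions give two more equations: 2h_0·M_0 + h_0·M_1 = 6(Δ_0 - s'(-2)) = -30 and h_2·M_2 + 2h_2·M_3 = 6(s'(3) - Δ_2) = -90.
Forward elimination and back-substitution give M_0 = -108/23, M_1 = -129/23, M_2 = 486/23, M_3 = -1278/23.

21.1304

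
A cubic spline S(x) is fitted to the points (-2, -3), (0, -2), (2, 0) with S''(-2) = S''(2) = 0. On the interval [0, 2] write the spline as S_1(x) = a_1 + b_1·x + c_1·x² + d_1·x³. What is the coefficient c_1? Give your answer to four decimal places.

0.1875

Let M_i = S''(x_i). Step sizes h_i = 2, 2; slopes of the chords Δ_i = (y_(i+1) - y_i)/h_i = 1/2, 1.
  2·M_0 + 8·M_1 + 2·M_2 = 6(Δ_1 - Δ_0) = 3
Natural end conditions: M_0 = M_2 = 0.
Hence M_0 = 0, M_1 = 3/8, M_2 = 0.
On [0, 2], with S_1(x) = a_1 + b_1·x + c_1·x² + d_1·x³: c_1 = M_1/2 = 3/16, d_1 = (M_2 - M_1)/(6h_1) = -1/32, b_1 = Δ_1 - h_1(2M_1 + M_2)/6 = 3/4.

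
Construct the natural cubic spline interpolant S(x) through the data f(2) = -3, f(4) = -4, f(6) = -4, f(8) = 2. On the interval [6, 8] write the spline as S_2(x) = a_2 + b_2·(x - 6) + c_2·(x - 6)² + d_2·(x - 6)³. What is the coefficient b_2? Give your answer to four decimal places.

Write m_i for S''(x_i). With h_i = 2, 2, 2 and divided differences Δ_i = -1/2, 0, 3, the continuity of S' gives the tridiagonal system
  2·m_0 + 8·m_1 + 2·m_2 = 6(Δ_1 - Δ_0) = 3
  2·m_1 + 8·m_2 + 2·m_3 = 6(Δ_2 - Δ_1) = 18
Natural end conditions: m_0 = m_3 = 0.
Solving the tridiagonal system: m_0 = 0, m_1 = -1/5, m_2 = 23/10, m_3 = 0.
On [6, 8], with S_2(x) = a_2 + b_2·(x - 6) + c_2·(x - 6)² + d_2·(x - 6)³: c_2 = m_2/2 = 23/20, d_2 = (m_3 - m_2)/(6h_2) = -23/120, b_2 = Δ_2 - h_2(2m_2 + m_3)/6 = 22/15.

1.4667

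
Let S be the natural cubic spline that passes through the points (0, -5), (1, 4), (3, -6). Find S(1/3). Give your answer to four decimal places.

-1.3086

Put M_i = S'' at the i-th knot. Here h = (1, 2) and Δ = (9, -5), so the interior equations h_(i-1)·M_(i-1) + 2(h_(i-1)+h_i)·M_i + h_i·M_(i+1) = 6(Δ_i − Δ_(i-1)) read
  1·M_0 + 6·M_1 + 2·M_2 = 6(Δ_1 - Δ_0) = -84
Natural end conditions: M_0 = M_2 = 0.
Solving the tridiagonal system: M_0 = 0, M_1 = -14, M_2 = 0.
On [0, 1], S(t) = -5 + 34/3·t + 0·t² - 7/3·t³.
With t = 1/3: S(1/3) = -106/81.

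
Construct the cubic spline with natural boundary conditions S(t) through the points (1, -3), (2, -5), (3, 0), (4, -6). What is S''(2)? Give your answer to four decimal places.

15.6000

Let m_i = S''(x_i). Step sizes h_i = 1, 1, 1; slopes of the chords Δ_i = (y_(i+1) - y_i)/h_i = -2, 5, -6.
  1·m_0 + 4·m_1 + 1·m_2 = 6(Δ_1 - Δ_0) = 42
  1·m_1 + 4·m_2 + 1·m_3 = 6(Δ_2 - Δ_1) = -66
Natural end conditions: m_0 = m_3 = 0.
Forward elimination and back-substitution give m_0 = 0, m_1 = 78/5, m_2 = -102/5, m_3 = 0.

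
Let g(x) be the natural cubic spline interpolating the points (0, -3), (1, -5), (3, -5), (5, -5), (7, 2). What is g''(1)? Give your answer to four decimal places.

Let M_i = g''(x_i). Step sizes h_i = 1, 2, 2, 2; slopes of the chords Δ_i = (y_(i+1) - y_i)/h_i = -2, 0, 0, 7/2.
  1·M_0 + 6·M_1 + 2·M_2 = 6(Δ_1 - Δ_0) = 12
  2·M_1 + 8·M_2 + 2·M_3 = 6(Δ_2 - Δ_1) = 0
  2·M_2 + 8·M_3 + 2·M_4 = 6(Δ_3 - Δ_2) = 21
Natural end conditions: M_0 = M_4 = 0.
Solving: M_0 = 0, M_1 = 201/82, M_2 = -111/82, M_3 = 243/82, M_4 = 0.

2.4512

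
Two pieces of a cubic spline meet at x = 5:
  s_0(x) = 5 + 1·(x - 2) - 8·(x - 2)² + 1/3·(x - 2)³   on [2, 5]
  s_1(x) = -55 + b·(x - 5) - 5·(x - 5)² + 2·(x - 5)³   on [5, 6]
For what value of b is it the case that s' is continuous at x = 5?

s_0'(x) = 1 - 16·(x - 2) + 1·(x - 2)², so s_0'(5) = -38. On the right, s_1'(5) = b, so b = -38.

-38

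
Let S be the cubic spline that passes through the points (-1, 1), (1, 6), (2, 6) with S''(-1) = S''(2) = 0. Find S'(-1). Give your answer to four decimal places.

Put M_i = S'' at the i-th knot. Here h = (2, 1) and Δ = (5/2, 0), so the interior equations h_(i-1)·M_(i-1) + 2(h_(i-1)+h_i)·M_i + h_i·M_(i+1) = 6(Δ_i − Δ_(i-1)) read
  2·M_0 + 6·M_1 + 1·M_2 = 6(Δ_1 - Δ_0) = -15
Natural end conditions: M_0 = M_2 = 0.
Solving: M_0 = 0, M_1 = -5/2, M_2 = 0.
On [-1, 1], S'(x) = b_0 + 2c_0·(x + 1) + 3d_0·(x + 1)² with b_0 = Δ_0 - h_0(2M_0 + M_1)/6 = 10/3, c_0 = M_0/2 = 0, d_0 = (M_1 - M_0)/(6h_0) = -5/24. So S'(-1) = 10/3.

3.3333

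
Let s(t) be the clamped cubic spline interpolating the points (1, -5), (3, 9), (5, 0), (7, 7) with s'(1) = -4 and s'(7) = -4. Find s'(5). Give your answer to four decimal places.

With M_i denoting the second derivative at x_i, h_i = 2, 2, 2, and Δ_i = (y_(i+1) − y_i)/h_i = 7, -9/2, 7/2:
  2·M_0 + 8·M_1 + 2·M_2 = 6(Δ_1 - Δ_0) = -69
  2·M_1 + 8·M_2 + 2·M_3 = 6(Δ_2 - Δ_1) = 48
Clamped end conditions give two more equations: 2h_0·M_0 + h_0·M_1 = 6(Δ_0 - s'(1)) = 66 and h_2·M_2 + 2h_2·M_3 = 6(s'(7) - Δ_2) = -45.
Hence M_0 = 26, M_1 = -19, M_2 = 31/2, M_3 = -19.
On [5, 7], s'(t) = b_2 + 2c_2·(t - 5) + 3d_2·(t - 5)² with b_2 = Δ_2 - h_2(2M_2 + M_3)/6 = -1/2, c_2 = M_2/2 = 31/4, d_2 = (M_3 - M_2)/(6h_2) = -23/8. So s'(5) = -1/2.

-0.5000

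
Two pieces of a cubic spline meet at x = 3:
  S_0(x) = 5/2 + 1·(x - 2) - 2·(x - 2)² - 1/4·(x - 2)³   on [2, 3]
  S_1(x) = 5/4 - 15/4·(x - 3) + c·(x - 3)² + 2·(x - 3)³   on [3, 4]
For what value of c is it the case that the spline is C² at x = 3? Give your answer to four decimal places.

-2.7500

S_0''(x) = -4 - 3/2·(x - 2), so S_0''(3) = -11/2. On the right, S_1''(3) = 2c, so c = -11/4.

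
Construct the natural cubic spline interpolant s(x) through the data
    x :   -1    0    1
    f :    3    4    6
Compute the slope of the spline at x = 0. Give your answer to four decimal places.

Write M_i for s''(x_i). With h_i = 1, 1 and divided differences Δ_i = 1, 2, the continuity of s' gives the tridiagonal system
  1·M_0 + 4·M_1 + 1·M_2 = 6(Δ_1 - Δ_0) = 6
Natural end conditions: M_0 = M_2 = 0.
Solving the tridiagonal system: M_0 = 0, M_1 = 3/2, M_2 = 0.
On [0, 1], s'(x) = b_1 + 2c_1·x + 3d_1·x² with b_1 = Δ_1 - h_1(2M_1 + M_2)/6 = 3/2, c_1 = M_1/2 = 3/4, d_1 = (M_2 - M_1)/(6h_1) = -1/4. So s'(0) = 3/2.

1.5000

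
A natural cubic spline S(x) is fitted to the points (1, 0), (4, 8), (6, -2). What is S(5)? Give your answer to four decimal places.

4.1500

With m_i denoting the second derivative at x_i, h_i = 3, 2, and Δ_i = (y_(i+1) − y_i)/h_i = 8/3, -5:
  3·m_0 + 10·m_1 + 2·m_2 = 6(Δ_1 - Δ_0) = -46
Natural end conditions: m_0 = m_2 = 0.
Forward elimination and back-substitution give m_0 = 0, m_1 = -23/5, m_2 = 0.
On [4, 6], S(x) = 8 - 29/15·(x - 4) - 23/10·(x - 4)² + 23/60·(x - 4)³.
With (x - 4) = 1: S(5) = 83/20.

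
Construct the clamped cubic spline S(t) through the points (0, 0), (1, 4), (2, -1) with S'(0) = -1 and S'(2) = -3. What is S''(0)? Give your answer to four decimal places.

27.5000

Put m_i = S'' at the i-th knot. Here h = (1, 1) and Δ = (4, -5), so the interior equations h_(i-1)·m_(i-1) + 2(h_(i-1)+h_i)·m_i + h_i·m_(i+1) = 6(Δ_i − Δ_(i-1)) read
  1·m_0 + 4·m_1 + 1·m_2 = 6(Δ_1 - Δ_0) = -54
Clamped end conditions give two more equations: 2h_0·m_0 + h_0·m_1 = 6(Δ_0 - S'(0)) = 30 and h_1·m_1 + 2h_1·m_2 = 6(S'(2) - Δ_1) = 12.
Forward elimination and back-substitution give m_0 = 55/2, m_1 = -25, m_2 = 37/2.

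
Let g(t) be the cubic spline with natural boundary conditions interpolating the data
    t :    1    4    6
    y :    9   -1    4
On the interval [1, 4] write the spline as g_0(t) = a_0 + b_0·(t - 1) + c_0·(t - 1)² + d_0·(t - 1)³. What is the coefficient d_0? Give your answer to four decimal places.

Put m_i = g'' at the i-th knot. Here h = (3, 2) and Δ = (-10/3, 5/2), so the interior equations h_(i-1)·m_(i-1) + 2(h_(i-1)+h_i)·m_i + h_i·m_(i+1) = 6(Δ_i − Δ_(i-1)) read
  3·m_0 + 10·m_1 + 2·m_2 = 6(Δ_1 - Δ_0) = 35
Natural end conditions: m_0 = m_2 = 0.
Solving the tridiagonal system: m_0 = 0, m_1 = 7/2, m_2 = 0.
On [1, 4], with g_0(t) = a_0 + b_0·(t - 1) + c_0·(t - 1)² + d_0·(t - 1)³: c_0 = m_0/2 = 0, d_0 = (m_1 - m_0)/(6h_0) = 7/36, b_0 = Δ_0 - h_0(2m_0 + m_1)/6 = -61/12.

0.1944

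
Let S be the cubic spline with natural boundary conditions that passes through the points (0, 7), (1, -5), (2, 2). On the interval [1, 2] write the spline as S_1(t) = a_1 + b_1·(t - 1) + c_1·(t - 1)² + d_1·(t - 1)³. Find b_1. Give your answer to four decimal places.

With σ_i denoting the second derivative at x_i, h_i = 1, 1, and Δ_i = (y_(i+1) − y_i)/h_i = -12, 7:
  1·σ_0 + 4·σ_1 + 1·σ_2 = 6(Δ_1 - Δ_0) = 114
Natural end conditions: σ_0 = σ_2 = 0.
Solving the tridiagonal system: σ_0 = 0, σ_1 = 57/2, σ_2 = 0.
On [1, 2], with S_1(t) = a_1 + b_1·(t - 1) + c_1·(t - 1)² + d_1·(t - 1)³: c_1 = σ_1/2 = 57/4, d_1 = (σ_2 - σ_1)/(6h_1) = -19/4, b_1 = Δ_1 - h_1(2σ_1 + σ_2)/6 = -5/2.

-2.5000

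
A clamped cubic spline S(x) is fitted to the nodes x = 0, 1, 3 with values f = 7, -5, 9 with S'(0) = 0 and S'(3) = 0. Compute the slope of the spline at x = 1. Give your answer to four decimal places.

Write m_i for S''(x_i). With h_i = 1, 2 and divided differences Δ_i = -12, 7, the continuity of S' gives the tridiagonal system
  1·m_0 + 6·m_1 + 2·m_2 = 6(Δ_1 - Δ_0) = 114
Clamped end conditions give two more equations: 2h_0·m_0 + h_0·m_1 = 6(Δ_0 - S'(0)) = -72 and h_1·m_1 + 2h_1·m_2 = 6(S'(3) - Δ_1) = -42.
Solving: m_0 = -55, m_1 = 38, m_2 = -59/2.
On [1, 3], S'(x) = b_1 + 2c_1·(x - 1) + 3d_1·(x - 1)² with b_1 = Δ_1 - h_1(2m_1 + m_2)/6 = -17/2, c_1 = m_1/2 = 19, d_1 = (m_2 - m_1)/(6h_1) = -45/8. So S'(1) = -17/2.

-8.5000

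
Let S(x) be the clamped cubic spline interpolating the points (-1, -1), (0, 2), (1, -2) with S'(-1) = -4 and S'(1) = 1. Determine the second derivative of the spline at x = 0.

Let M_i = S''(x_i). Step sizes h_i = 1, 1; slopes of the chords Δ_i = (y_(i+1) - y_i)/h_i = 3, -4.
  1·M_0 + 4·M_1 + 1·M_2 = 6(Δ_1 - Δ_0) = -42
Clamped end conditions give two more equations: 2h_0·M_0 + h_0·M_1 = 6(Δ_0 - S'(-1)) = 42 and h_1·M_1 + 2h_1·M_2 = 6(S'(1) - Δ_1) = 30.
Hence M_0 = 34, M_1 = -26, M_2 = 28.

-26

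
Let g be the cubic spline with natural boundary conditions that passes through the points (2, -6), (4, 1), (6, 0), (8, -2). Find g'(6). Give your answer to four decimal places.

With M_i denoting the second derivative at x_i, h_i = 2, 2, 2, and Δ_i = (y_(i+1) − y_i)/h_i = 7/2, -1/2, -1:
  2·M_0 + 8·M_1 + 2·M_2 = 6(Δ_1 - Δ_0) = -24
  2·M_1 + 8·M_2 + 2·M_3 = 6(Δ_2 - Δ_1) = -3
Natural end conditions: M_0 = M_3 = 0.
Solving: M_0 = 0, M_1 = -31/10, M_2 = 2/5, M_3 = 0.
On [6, 8], g'(t) = b_2 + 2c_2·(t - 6) + 3d_2·(t - 6)² with b_2 = Δ_2 - h_2(2M_2 + M_3)/6 = -19/15, c_2 = M_2/2 = 1/5, d_2 = (M_3 - M_2)/(6h_2) = -1/30. So g'(6) = -19/15.

-1.2667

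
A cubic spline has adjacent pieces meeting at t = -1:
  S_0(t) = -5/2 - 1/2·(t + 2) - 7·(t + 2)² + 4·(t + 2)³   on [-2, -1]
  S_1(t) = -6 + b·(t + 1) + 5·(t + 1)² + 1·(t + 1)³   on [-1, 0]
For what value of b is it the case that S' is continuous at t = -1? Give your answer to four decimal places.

-2.5000

S_0'(t) = -1/2 - 14·(t + 2) + 12·(t + 2)², so S_0'(-1) = -5/2. On the right, S_1'(-1) = b, so b = -5/2.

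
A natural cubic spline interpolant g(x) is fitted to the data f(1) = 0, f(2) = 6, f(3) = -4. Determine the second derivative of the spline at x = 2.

Write M_i for g''(x_i). With h_i = 1, 1 and divided differences Δ_i = 6, -10, the continuity of g' gives the tridiagonal system
  1·M_0 + 4·M_1 + 1·M_2 = 6(Δ_1 - Δ_0) = -96
Natural end conditions: M_0 = M_2 = 0.
Hence M_0 = 0, M_1 = -24, M_2 = 0.

-24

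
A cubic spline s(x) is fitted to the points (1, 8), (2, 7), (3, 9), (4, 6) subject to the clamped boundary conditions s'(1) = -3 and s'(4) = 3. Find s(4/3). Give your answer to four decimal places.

7.1481

With m_i denoting the second derivative at x_i, h_i = 1, 1, 1, and Δ_i = (y_(i+1) − y_i)/h_i = -1, 2, -3:
  1·m_0 + 4·m_1 + 1·m_2 = 6(Δ_1 - Δ_0) = 18
  1·m_1 + 4·m_2 + 1·m_3 = 6(Δ_2 - Δ_1) = -30
Clamped end conditions give two more equations: 2h_0·m_0 + h_0·m_1 = 6(Δ_0 - s'(1)) = 12 and h_2·m_2 + 2h_2·m_3 = 6(s'(4) - Δ_2) = 36.
Forward elimination and back-substitution give m_0 = 2, m_1 = 8, m_2 = -16, m_3 = 26.
On [1, 2], s(x) = 8 - 3·(x - 1) + 1·(x - 1)² + 1·(x - 1)³.
With (x - 1) = 1/3: s(4/3) = 193/27.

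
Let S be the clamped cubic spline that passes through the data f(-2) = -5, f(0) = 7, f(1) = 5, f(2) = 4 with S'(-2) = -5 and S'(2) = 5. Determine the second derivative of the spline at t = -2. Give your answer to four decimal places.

Write M_i for S''(x_i). With h_i = 2, 1, 1 and divided differences Δ_i = 6, -2, -1, the continuity of S' gives the tridiagonal system
  2·M_0 + 6·M_1 + 1·M_2 = 6(Δ_1 - Δ_0) = -48
  1·M_1 + 4·M_2 + 1·M_3 = 6(Δ_2 - Δ_1) = 6
Clamped end conditions give two more equations: 2h_0·M_0 + h_0·M_1 = 6(Δ_0 - S'(-2)) = 66 and h_2·M_2 + 2h_2·M_3 = 6(S'(2) - Δ_2) = 36.
Forward elimination and back-substitution give M_0 = 272/11, M_1 = -181/11, M_2 = 14/11, M_3 = 191/11.

24.7273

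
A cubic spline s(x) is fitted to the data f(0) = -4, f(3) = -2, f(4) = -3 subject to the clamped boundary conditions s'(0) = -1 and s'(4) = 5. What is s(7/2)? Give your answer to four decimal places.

-3.4531

Write m_i for s''(x_i). With h_i = 3, 1 and divided differences Δ_i = 2/3, -1, the continuity of s' gives the tridiagonal system
  3·m_0 + 8·m_1 + 1·m_2 = 6(Δ_1 - Δ_0) = -10
Clamped end conditions give two more equations: 2h_0·m_0 + h_0·m_1 = 6(Δ_0 - s'(0)) = 10 and h_1·m_1 + 2h_1·m_2 = 6(s'(4) - Δ_1) = 36.
Solving: m_0 = 53/12, m_1 = -11/2, m_2 = 83/4.
On [3, 4], s(x) = -2 - 21/8·(x - 3) - 11/4·(x - 3)² + 35/8·(x - 3)³.
With (x - 3) = 1/2: s(7/2) = -221/64.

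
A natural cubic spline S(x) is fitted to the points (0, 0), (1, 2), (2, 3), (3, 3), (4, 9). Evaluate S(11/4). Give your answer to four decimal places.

2.6057

Write M_i for S''(x_i). With h_i = 1, 1, 1, 1 and divided differences Δ_i = 2, 1, 0, 6, the continuity of S' gives the tridiagonal system
  1·M_0 + 4·M_1 + 1·M_2 = 6(Δ_1 - Δ_0) = -6
  1·M_1 + 4·M_2 + 1·M_3 = 6(Δ_2 - Δ_1) = -6
  1·M_2 + 4·M_3 + 1·M_4 = 6(Δ_3 - Δ_2) = 36
Natural end conditions: M_0 = M_4 = 0.
Solving the tridiagonal system: M_0 = 0, M_1 = -15/28, M_2 = -27/7, M_3 = 279/28, M_4 = 0.
On [2, 3], S(x) = 3 - 3/8·(x - 2) - 27/14·(x - 2)² + 129/56·(x - 2)³.
With (x - 2) = 3/4: S(11/4) = 9339/3584.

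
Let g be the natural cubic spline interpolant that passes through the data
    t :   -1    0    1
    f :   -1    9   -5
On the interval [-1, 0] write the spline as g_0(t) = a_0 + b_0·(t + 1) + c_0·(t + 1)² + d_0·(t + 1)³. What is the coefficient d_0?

-6

Let m_i = g''(x_i). Step sizes h_i = 1, 1; slopes of the chords Δ_i = (y_(i+1) - y_i)/h_i = 10, -14.
  1·m_0 + 4·m_1 + 1·m_2 = 6(Δ_1 - Δ_0) = -144
Natural end conditions: m_0 = m_2 = 0.
Solving the tridiagonal system: m_0 = 0, m_1 = -36, m_2 = 0.
On [-1, 0], with g_0(t) = a_0 + b_0·(t + 1) + c_0·(t + 1)² + d_0·(t + 1)³: c_0 = m_0/2 = 0, d_0 = (m_1 - m_0)/(6h_0) = -6, b_0 = Δ_0 - h_0(2m_0 + m_1)/6 = 16.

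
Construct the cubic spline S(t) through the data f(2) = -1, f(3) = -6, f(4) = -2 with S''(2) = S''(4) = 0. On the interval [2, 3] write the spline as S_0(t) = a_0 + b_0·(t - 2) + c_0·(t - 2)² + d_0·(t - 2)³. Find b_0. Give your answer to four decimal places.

-7.2500

Let M_i = S''(x_i). Step sizes h_i = 1, 1; slopes of the chords Δ_i = (y_(i+1) - y_i)/h_i = -5, 4.
  1·M_0 + 4·M_1 + 1·M_2 = 6(Δ_1 - Δ_0) = 54
Natural end conditions: M_0 = M_2 = 0.
Forward elimination and back-substitution give M_0 = 0, M_1 = 27/2, M_2 = 0.
On [2, 3], with S_0(t) = a_0 + b_0·(t - 2) + c_0·(t - 2)² + d_0·(t - 2)³: c_0 = M_0/2 = 0, d_0 = (M_1 - M_0)/(6h_0) = 9/4, b_0 = Δ_0 - h_0(2M_0 + M_1)/6 = -29/4.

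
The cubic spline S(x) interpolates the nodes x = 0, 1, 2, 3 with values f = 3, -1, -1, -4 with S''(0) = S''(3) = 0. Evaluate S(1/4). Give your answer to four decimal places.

1.7031

With m_i denoting the second derivative at x_i, h_i = 1, 1, 1, and Δ_i = (y_(i+1) − y_i)/h_i = -4, 0, -3:
  1·m_0 + 4·m_1 + 1·m_2 = 6(Δ_1 - Δ_0) = 24
  1·m_1 + 4·m_2 + 1·m_3 = 6(Δ_2 - Δ_1) = -18
Natural end conditions: m_0 = m_3 = 0.
Solving the tridiagonal system: m_0 = 0, m_1 = 38/5, m_2 = -32/5, m_3 = 0.
On [0, 1], S(x) = 3 - 79/15·x + 0·x² + 19/15·x³.
With x = 1/4: S(1/4) = 109/64.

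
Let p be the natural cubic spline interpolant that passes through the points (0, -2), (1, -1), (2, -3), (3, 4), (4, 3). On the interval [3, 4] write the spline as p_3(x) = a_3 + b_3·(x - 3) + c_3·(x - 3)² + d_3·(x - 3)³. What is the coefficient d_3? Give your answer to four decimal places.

With M_i denoting the second derivative at x_i, h_i = 1, 1, 1, 1, and Δ_i = (y_(i+1) − y_i)/h_i = 1, -2, 7, -1:
  1·M_0 + 4·M_1 + 1·M_2 = 6(Δ_1 - Δ_0) = -18
  1·M_1 + 4·M_2 + 1·M_3 = 6(Δ_2 - Δ_1) = 54
  1·M_2 + 4·M_3 + 1·M_4 = 6(Δ_3 - Δ_2) = -48
Natural end conditions: M_0 = M_4 = 0.
Solving: M_0 = 0, M_1 = -267/28, M_2 = 141/7, M_3 = -477/28, M_4 = 0.
On [3, 4], with p_3(x) = a_3 + b_3·(x - 3) + c_3·(x - 3)² + d_3·(x - 3)³: c_3 = M_3/2 = -477/56, d_3 = (M_4 - M_3)/(6h_3) = 159/56, b_3 = Δ_3 - h_3(2M_3 + M_4)/6 = 131/28.

2.8393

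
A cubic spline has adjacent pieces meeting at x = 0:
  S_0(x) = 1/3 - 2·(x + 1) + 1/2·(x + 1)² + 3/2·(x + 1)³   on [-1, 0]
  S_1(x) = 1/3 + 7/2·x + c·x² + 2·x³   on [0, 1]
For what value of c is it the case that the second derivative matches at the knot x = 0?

5

S_0''(x) = 1 + 9·(x + 1), so S_0''(0) = 10. On the right, S_1''(0) = 2c, so c = 5.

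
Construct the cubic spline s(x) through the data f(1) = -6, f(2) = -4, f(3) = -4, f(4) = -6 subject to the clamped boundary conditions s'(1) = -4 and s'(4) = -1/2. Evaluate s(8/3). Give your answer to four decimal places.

Let M_i = s''(x_i). Step sizes h_i = 1, 1, 1; slopes of the chords Δ_i = (y_(i+1) - y_i)/h_i = 2, 0, -2.
  1·M_0 + 4·M_1 + 1·M_2 = 6(Δ_1 - Δ_0) = -12
  1·M_1 + 4·M_2 + 1·M_3 = 6(Δ_2 - Δ_1) = -12
Clamped end conditions give two more equations: 2h_0·M_0 + h_0·M_1 = 6(Δ_0 - s'(1)) = 36 and h_2·M_2 + 2h_2·M_3 = 6(s'(4) - Δ_2) = 9.
Solving the tridiagonal system: M_0 = 329/15, M_1 = -118/15, M_2 = -37/15, M_3 = 86/15.
On [2, 3], s(x) = -4 + 91/30·(x - 2) - 59/15·(x - 2)² + 9/10·(x - 2)³.
With (x - 2) = 2/3: s(8/3) = -467/135.

-3.4593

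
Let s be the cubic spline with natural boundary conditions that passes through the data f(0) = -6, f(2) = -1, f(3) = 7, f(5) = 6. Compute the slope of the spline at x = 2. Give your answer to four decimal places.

With m_i denoting the second derivative at x_i, h_i = 2, 1, 2, and Δ_i = (y_(i+1) − y_i)/h_i = 5/2, 8, -1/2:
  2·m_0 + 6·m_1 + 1·m_2 = 6(Δ_1 - Δ_0) = 33
  1·m_1 + 6·m_2 + 2·m_3 = 6(Δ_2 - Δ_1) = -51
Natural end conditions: m_0 = m_3 = 0.
Solving: m_0 = 0, m_1 = 249/35, m_2 = -339/35, m_3 = 0.
On [2, 3], s'(x) = b_1 + 2c_1·(x - 2) + 3d_1·(x - 2)² with b_1 = Δ_1 - h_1(2m_1 + m_2)/6 = 507/70, c_1 = m_1/2 = 249/70, d_1 = (m_2 - m_1)/(6h_1) = -14/5. So s'(2) = 507/70.

7.2429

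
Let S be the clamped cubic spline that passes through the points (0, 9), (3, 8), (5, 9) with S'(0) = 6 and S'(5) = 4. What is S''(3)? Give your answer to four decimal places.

With m_i denoting the second derivative at x_i, h_i = 3, 2, and Δ_i = (y_(i+1) − y_i)/h_i = -1/3, 1/2:
  3·m_0 + 10·m_1 + 2·m_2 = 6(Δ_1 - Δ_0) = 5
Clamped end conditions give two more equations: 2h_0·m_0 + h_0·m_1 = 6(Δ_0 - S'(0)) = -38 and h_1·m_1 + 2h_1·m_2 = 6(S'(5) - Δ_1) = 21.
Hence m_0 = -217/30, m_1 = 9/5, m_2 = 87/20.

1.8000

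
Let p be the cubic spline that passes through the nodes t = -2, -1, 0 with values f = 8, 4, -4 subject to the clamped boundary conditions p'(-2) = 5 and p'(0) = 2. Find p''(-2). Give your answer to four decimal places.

Let M_i = p''(x_i). Step sizes h_i = 1, 1; slopes of the chords Δ_i = (y_(i+1) - y_i)/h_i = -4, -8.
  1·M_0 + 4·M_1 + 1·M_2 = 6(Δ_1 - Δ_0) = -24
Clamped end conditions give two more equations: 2h_0·M_0 + h_0·M_1 = 6(Δ_0 - p'(-2)) = -54 and h_1·M_1 + 2h_1·M_2 = 6(p'(0) - Δ_1) = 60.
Solving the tridiagonal system: M_0 = -45/2, M_1 = -9, M_2 = 69/2.

-22.5000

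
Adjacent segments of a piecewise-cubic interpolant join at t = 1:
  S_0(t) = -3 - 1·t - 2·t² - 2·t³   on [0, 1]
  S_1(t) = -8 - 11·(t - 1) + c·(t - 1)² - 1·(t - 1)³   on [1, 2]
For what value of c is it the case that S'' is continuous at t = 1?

-8

S_0''(t) = -4 - 12·t, so S_0''(1) = -16. On the right, S_1''(1) = 2c, so c = -8.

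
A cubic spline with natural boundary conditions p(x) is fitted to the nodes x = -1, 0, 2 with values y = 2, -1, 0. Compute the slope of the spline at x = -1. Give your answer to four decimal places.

-3.5833

With M_i denoting the second derivative at x_i, h_i = 1, 2, and Δ_i = (y_(i+1) − y_i)/h_i = -3, 1/2:
  1·M_0 + 6·M_1 + 2·M_2 = 6(Δ_1 - Δ_0) = 21
Natural end conditions: M_0 = M_2 = 0.
Hence M_0 = 0, M_1 = 7/2, M_2 = 0.
On [-1, 0], p'(x) = b_0 + 2c_0·(x + 1) + 3d_0·(x + 1)² with b_0 = Δ_0 - h_0(2M_0 + M_1)/6 = -43/12, c_0 = M_0/2 = 0, d_0 = (M_1 - M_0)/(6h_0) = 7/12. So p'(-1) = -43/12.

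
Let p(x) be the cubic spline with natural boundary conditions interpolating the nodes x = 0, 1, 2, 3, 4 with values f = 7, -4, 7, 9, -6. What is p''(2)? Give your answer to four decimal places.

-17.5714

Let M_i = p''(x_i). Step sizes h_i = 1, 1, 1, 1; slopes of the chords Δ_i = (y_(i+1) - y_i)/h_i = -11, 11, 2, -15.
  1·M_0 + 4·M_1 + 1·M_2 = 6(Δ_1 - Δ_0) = 132
  1·M_1 + 4·M_2 + 1·M_3 = 6(Δ_2 - Δ_1) = -54
  1·M_2 + 4·M_3 + 1·M_4 = 6(Δ_3 - Δ_2) = -102
Natural end conditions: M_0 = M_4 = 0.
Forward elimination and back-substitution give M_0 = 0, M_1 = 1047/28, M_2 = -123/7, M_3 = -591/28, M_4 = 0.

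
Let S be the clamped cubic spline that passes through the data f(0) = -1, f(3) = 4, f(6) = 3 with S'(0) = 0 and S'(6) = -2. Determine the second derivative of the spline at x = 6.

-1

Put M_i = S'' at the i-th knot. Here h = (3, 3) and Δ = (5/3, -1/3), so the interior equations h_(i-1)·M_(i-1) + 2(h_(i-1)+h_i)·M_i + h_i·M_(i+1) = 6(Δ_i − Δ_(i-1)) read
  3·M_0 + 12·M_1 + 3·M_2 = 6(Δ_1 - Δ_0) = -12
Clamped end conditions give two more equations: 2h_0·M_0 + h_0·M_1 = 6(Δ_0 - S'(0)) = 10 and h_1·M_1 + 2h_1·M_2 = 6(S'(6) - Δ_1) = -10.
Hence M_0 = 7/3, M_1 = -4/3, M_2 = -1.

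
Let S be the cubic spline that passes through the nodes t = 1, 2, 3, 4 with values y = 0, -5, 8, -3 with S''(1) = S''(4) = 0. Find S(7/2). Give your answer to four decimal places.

Let m_i = S''(x_i). Step sizes h_i = 1, 1, 1; slopes of the chords Δ_i = (y_(i+1) - y_i)/h_i = -5, 13, -11.
  1·m_0 + 4·m_1 + 1·m_2 = 6(Δ_1 - Δ_0) = 108
  1·m_1 + 4·m_2 + 1·m_3 = 6(Δ_2 - Δ_1) = -144
Natural end conditions: m_0 = m_3 = 0.
Forward elimination and back-substitution give m_0 = 0, m_1 = 192/5, m_2 = -228/5, m_3 = 0.
On [3, 4], S(t) = 8 + 21/5·(t - 3) - 114/5·(t - 3)² + 38/5·(t - 3)³.
With (t - 3) = 1/2: S(7/2) = 107/20.

5.3500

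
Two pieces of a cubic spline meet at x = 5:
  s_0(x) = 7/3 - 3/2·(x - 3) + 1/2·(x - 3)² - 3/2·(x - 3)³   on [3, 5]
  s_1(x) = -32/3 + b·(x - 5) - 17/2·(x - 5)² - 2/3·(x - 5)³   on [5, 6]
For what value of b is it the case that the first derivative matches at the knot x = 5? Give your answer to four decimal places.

-17.5000

s_0'(x) = -3/2 + 1·(x - 3) - 9/2·(x - 3)², so s_0'(5) = -35/2. On the right, s_1'(5) = b, so b = -35/2.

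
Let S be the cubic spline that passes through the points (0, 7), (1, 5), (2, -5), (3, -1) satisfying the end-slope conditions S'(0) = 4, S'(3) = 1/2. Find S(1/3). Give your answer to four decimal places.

7.7728

Let M_i = S''(x_i). Step sizes h_i = 1, 1, 1; slopes of the chords Δ_i = (y_(i+1) - y_i)/h_i = -2, -10, 4.
  1·M_0 + 4·M_1 + 1·M_2 = 6(Δ_1 - Δ_0) = -48
  1·M_1 + 4·M_2 + 1·M_3 = 6(Δ_2 - Δ_1) = 84
Clamped end conditions give two more equations: 2h_0·M_0 + h_0·M_1 = 6(Δ_0 - S'(0)) = -36 and h_2·M_2 + 2h_2·M_3 = 6(S'(3) - Δ_2) = -21.
Solving: M_0 = -137/15, M_1 = -266/15, M_2 = 481/15, M_3 = -398/15.
On [0, 1], S(x) = 7 + 4·x - 137/30·x² - 43/30·x³.
With x = 1/3: S(1/3) = 3148/405.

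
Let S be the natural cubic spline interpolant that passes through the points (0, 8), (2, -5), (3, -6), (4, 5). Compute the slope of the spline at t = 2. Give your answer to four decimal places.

-4.7609

Write M_i for S''(x_i). With h_i = 2, 1, 1 and divided differences Δ_i = -13/2, -1, 11, the continuity of S' gives the tridiagonal system
  2·M_0 + 6·M_1 + 1·M_2 = 6(Δ_1 - Δ_0) = 33
  1·M_1 + 4·M_2 + 1·M_3 = 6(Δ_2 - Δ_1) = 72
Natural end conditions: M_0 = M_3 = 0.
Hence M_0 = 0, M_1 = 60/23, M_2 = 399/23, M_3 = 0.
On [2, 3], S'(t) = b_1 + 2c_1·(t - 2) + 3d_1·(t - 2)² with b_1 = Δ_1 - h_1(2M_1 + M_2)/6 = -219/46, c_1 = M_1/2 = 30/23, d_1 = (M_2 - M_1)/(6h_1) = 113/46. So S'(2) = -219/46.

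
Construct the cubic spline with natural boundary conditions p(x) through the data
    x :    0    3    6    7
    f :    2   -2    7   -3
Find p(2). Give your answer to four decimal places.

Put σ_i = p'' at the i-th knot. Here h = (3, 3, 1) and Δ = (-4/3, 3, -10), so the interior equations h_(i-1)·σ_(i-1) + 2(h_(i-1)+h_i)·σ_i + h_i·σ_(i+1) = 6(Δ_i − Δ_(i-1)) read
  3·σ_0 + 12·σ_1 + 3·σ_2 = 6(Δ_1 - Δ_0) = 26
  3·σ_1 + 8·σ_2 + 1·σ_3 = 6(Δ_2 - Δ_1) = -78
Natural end conditions: σ_0 = σ_3 = 0.
Solving: σ_0 = 0, σ_1 = 442/87, σ_2 = -338/29, σ_3 = 0.
On [0, 3], p(x) = 2 - 337/87·x + 0·x² + 221/783·x³.
With x = 2: p(2) = -2732/783.

-3.4891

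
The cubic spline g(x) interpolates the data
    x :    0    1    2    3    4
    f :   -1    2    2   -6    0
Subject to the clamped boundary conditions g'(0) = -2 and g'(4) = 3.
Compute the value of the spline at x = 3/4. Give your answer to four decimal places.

Put m_i = g'' at the i-th knot. Here h = (1, 1, 1, 1) and Δ = (3, 0, -8, 6), so the interior equations h_(i-1)·m_(i-1) + 2(h_(i-1)+h_i)·m_i + h_i·m_(i+1) = 6(Δ_i − Δ_(i-1)) read
  1·m_0 + 4·m_1 + 1·m_2 = 6(Δ_1 - Δ_0) = -18
  1·m_1 + 4·m_2 + 1·m_3 = 6(Δ_2 - Δ_1) = -48
  1·m_2 + 4·m_3 + 1·m_4 = 6(Δ_3 - Δ_2) = 84
Clamped end conditions give two more equations: 2h_0·m_0 + h_0·m_1 = 6(Δ_0 - g'(0)) = 30 and h_3·m_3 + 2h_3·m_4 = 6(g'(4) - Δ_3) = -18.
Solving the tridiagonal system: m_0 = 17, m_1 = -4, m_2 = -19, m_3 = 32, m_4 = -25.
On [0, 1], g(x) = -1 - 2·x + 17/2·x² - 7/2·x³.
With x = 3/4: g(3/4) = 103/128.

0.8047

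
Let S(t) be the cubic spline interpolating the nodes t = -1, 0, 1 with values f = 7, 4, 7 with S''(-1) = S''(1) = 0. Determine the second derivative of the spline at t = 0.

9

Write M_i for S''(x_i). With h_i = 1, 1 and divided differences Δ_i = -3, 3, the continuity of S' gives the tridiagonal system
  1·M_0 + 4·M_1 + 1·M_2 = 6(Δ_1 - Δ_0) = 36
Natural end conditions: M_0 = M_2 = 0.
Hence M_0 = 0, M_1 = 9, M_2 = 0.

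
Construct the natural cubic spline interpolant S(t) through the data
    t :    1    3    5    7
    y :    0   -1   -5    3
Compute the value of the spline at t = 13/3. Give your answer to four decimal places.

-4.4519

Put σ_i = S'' at the i-th knot. Here h = (2, 2, 2) and Δ = (-1/2, -2, 4), so the interior equations h_(i-1)·σ_(i-1) + 2(h_(i-1)+h_i)·σ_i + h_i·σ_(i+1) = 6(Δ_i − Δ_(i-1)) read
  2·σ_0 + 8·σ_1 + 2·σ_2 = 6(Δ_1 - Δ_0) = -9
  2·σ_1 + 8·σ_2 + 2·σ_3 = 6(Δ_2 - Δ_1) = 36
Natural end conditions: σ_0 = σ_3 = 0.
Solving the tridiagonal system: σ_0 = 0, σ_1 = -12/5, σ_2 = 51/10, σ_3 = 0.
On [3, 5], S(t) = -1 - 21/10·(t - 3) - 6/5·(t - 3)² + 5/8·(t - 3)³.
With (t - 3) = 4/3: S(13/3) = -601/135.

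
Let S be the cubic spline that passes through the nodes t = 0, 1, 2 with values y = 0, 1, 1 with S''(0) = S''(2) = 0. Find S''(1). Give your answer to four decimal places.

-1.5000

With M_i denoting the second derivative at x_i, h_i = 1, 1, and Δ_i = (y_(i+1) − y_i)/h_i = 1, 0:
  1·M_0 + 4·M_1 + 1·M_2 = 6(Δ_1 - Δ_0) = -6
Natural end conditions: M_0 = M_2 = 0.
Solving: M_0 = 0, M_1 = -3/2, M_2 = 0.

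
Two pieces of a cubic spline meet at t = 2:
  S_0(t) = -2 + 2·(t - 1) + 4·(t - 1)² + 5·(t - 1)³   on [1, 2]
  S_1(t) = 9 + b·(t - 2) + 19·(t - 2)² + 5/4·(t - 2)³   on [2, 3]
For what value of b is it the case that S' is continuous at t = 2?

25

S_0'(t) = 2 + 8·(t - 1) + 15·(t - 1)², so S_0'(2) = 25. On the right, S_1'(2) = b, so b = 25.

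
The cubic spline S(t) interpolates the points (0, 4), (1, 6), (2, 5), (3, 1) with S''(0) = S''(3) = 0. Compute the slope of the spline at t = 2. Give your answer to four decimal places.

Write m_i for S''(x_i). With h_i = 1, 1, 1 and divided differences Δ_i = 2, -1, -4, the continuity of S' gives the tridiagonal system
  1·m_0 + 4·m_1 + 1·m_2 = 6(Δ_1 - Δ_0) = -18
  1·m_1 + 4·m_2 + 1·m_3 = 6(Δ_2 - Δ_1) = -18
Natural end conditions: m_0 = m_3 = 0.
Solving the tridiagonal system: m_0 = 0, m_1 = -18/5, m_2 = -18/5, m_3 = 0.
On [2, 3], S'(t) = b_2 + 2c_2·(t - 2) + 3d_2·(t - 2)² with b_2 = Δ_2 - h_2(2m_2 + m_3)/6 = -14/5, c_2 = m_2/2 = -9/5, d_2 = (m_3 - m_2)/(6h_2) = 3/5. So S'(2) = -14/5.

-2.8000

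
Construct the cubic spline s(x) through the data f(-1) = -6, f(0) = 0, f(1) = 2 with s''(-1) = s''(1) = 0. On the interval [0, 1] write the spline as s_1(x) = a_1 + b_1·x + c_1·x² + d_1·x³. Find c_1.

Let m_i = s''(x_i). Step sizes h_i = 1, 1; slopes of the chords Δ_i = (y_(i+1) - y_i)/h_i = 6, 2.
  1·m_0 + 4·m_1 + 1·m_2 = 6(Δ_1 - Δ_0) = -24
Natural end conditions: m_0 = m_2 = 0.
Forward elimination and back-substitution give m_0 = 0, m_1 = -6, m_2 = 0.
On [0, 1], with s_1(x) = a_1 + b_1·x + c_1·x² + d_1·x³: c_1 = m_1/2 = -3, d_1 = (m_2 - m_1)/(6h_1) = 1, b_1 = Δ_1 - h_1(2m_1 + m_2)/6 = 4.

-3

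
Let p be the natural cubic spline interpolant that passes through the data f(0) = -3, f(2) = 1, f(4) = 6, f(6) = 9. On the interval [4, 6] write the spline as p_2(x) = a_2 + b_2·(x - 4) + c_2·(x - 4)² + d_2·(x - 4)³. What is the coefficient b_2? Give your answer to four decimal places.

2.1000

Let M_i = p''(x_i). Step sizes h_i = 2, 2, 2; slopes of the chords Δ_i = (y_(i+1) - y_i)/h_i = 2, 5/2, 3/2.
  2·M_0 + 8·M_1 + 2·M_2 = 6(Δ_1 - Δ_0) = 3
  2·M_1 + 8·M_2 + 2·M_3 = 6(Δ_2 - Δ_1) = -6
Natural end conditions: M_0 = M_3 = 0.
Forward elimination and back-substitution give M_0 = 0, M_1 = 3/5, M_2 = -9/10, M_3 = 0.
On [4, 6], with p_2(x) = a_2 + b_2·(x - 4) + c_2·(x - 4)² + d_2·(x - 4)³: c_2 = M_2/2 = -9/20, d_2 = (M_3 - M_2)/(6h_2) = 3/40, b_2 = Δ_2 - h_2(2M_2 + M_3)/6 = 21/10.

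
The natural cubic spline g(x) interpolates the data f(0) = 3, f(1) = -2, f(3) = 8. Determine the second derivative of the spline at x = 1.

Write m_i for g''(x_i). With h_i = 1, 2 and divided differences Δ_i = -5, 5, the continuity of g' gives the tridiagonal system
  1·m_0 + 6·m_1 + 2·m_2 = 6(Δ_1 - Δ_0) = 60
Natural end conditions: m_0 = m_2 = 0.
Hence m_0 = 0, m_1 = 10, m_2 = 0.

10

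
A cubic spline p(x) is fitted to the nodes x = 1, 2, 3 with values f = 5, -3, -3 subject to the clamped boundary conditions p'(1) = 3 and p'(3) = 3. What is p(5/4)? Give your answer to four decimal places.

Let m_i = p''(x_i). Step sizes h_i = 1, 1; slopes of the chords Δ_i = (y_(i+1) - y_i)/h_i = -8, 0.
  1·m_0 + 4·m_1 + 1·m_2 = 6(Δ_1 - Δ_0) = 48
Clamped end conditions give two more equations: 2h_0·m_0 + h_0·m_1 = 6(Δ_0 - p'(1)) = -66 and h_1·m_1 + 2h_1·m_2 = 6(p'(3) - Δ_1) = 18.
Solving the tridiagonal system: m_0 = -45, m_1 = 24, m_2 = -3.
On [1, 2], p(x) = 5 + 3·(x - 1) - 45/2·(x - 1)² + 23/2·(x - 1)³.
With (x - 1) = 1/4: p(5/4) = 579/128.

4.5234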